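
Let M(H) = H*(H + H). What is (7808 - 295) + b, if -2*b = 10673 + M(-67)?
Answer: -4625/2 ≈ -2312.5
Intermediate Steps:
M(H) = 2*H² (M(H) = H*(2*H) = 2*H²)
b = -19651/2 (b = -(10673 + 2*(-67)²)/2 = -(10673 + 2*4489)/2 = -(10673 + 8978)/2 = -½*19651 = -19651/2 ≈ -9825.5)
(7808 - 295) + b = (7808 - 295) - 19651/2 = 7513 - 19651/2 = -4625/2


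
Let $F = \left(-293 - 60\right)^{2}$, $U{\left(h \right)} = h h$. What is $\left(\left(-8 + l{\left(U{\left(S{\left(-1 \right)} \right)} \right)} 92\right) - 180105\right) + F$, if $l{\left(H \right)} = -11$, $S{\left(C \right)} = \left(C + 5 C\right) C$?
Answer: $-56516$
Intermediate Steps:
$S{\left(C \right)} = 6 C^{2}$ ($S{\left(C \right)} = 6 C C = 6 C^{2}$)
$U{\left(h \right)} = h^{2}$
$F = 124609$ ($F = \left(-353\right)^{2} = 124609$)
$\left(\left(-8 + l{\left(U{\left(S{\left(-1 \right)} \right)} \right)} 92\right) - 180105\right) + F = \left(\left(-8 - 1012\right) - 180105\right) + 124609 = \left(-1020 - 180105\right) + 124609 = -181125 + 124609 = -56516$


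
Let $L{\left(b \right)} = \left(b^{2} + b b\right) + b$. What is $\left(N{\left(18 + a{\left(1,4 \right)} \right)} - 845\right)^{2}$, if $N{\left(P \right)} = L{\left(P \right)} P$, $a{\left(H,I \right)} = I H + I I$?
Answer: $12175577649$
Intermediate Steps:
$a{\left(H,I \right)} = I^{2} + H I$ ($a{\left(H,I \right)} = H I + I^{2} = I^{2} + H I$)
$L{\left(b \right)} = b + 2 b^{2}$ ($L{\left(b \right)} = \left(b^{2} + b^{2}\right) + b = 2 b^{2} + b = b + 2 b^{2}$)
$N{\left(P \right)} = P^{2} \left(1 + 2 P\right)$ ($N{\left(P \right)} = P \left(1 + 2 P\right) P = P^{2} \left(1 + 2 P\right)$)
$\left(N{\left(18 + a{\left(1,4 \right)} \right)} - 845\right)^{2} = \left(\left(18 + 4 \left(1 + 4\right)\right)^{2} \left(1 + 2 \left(18 + 4 \left(1 + 4\right)\right)\right) - 845\right)^{2} = \left(\left(18 + 4 \cdot 5\right)^{2} \left(1 + 2 \left(18 + 4 \cdot 5\right)\right) - 845\right)^{2} = \left(\left(18 + 20\right)^{2} \left(1 + 2 \left(18 + 20\right)\right) - 845\right)^{2} = \left(38^{2} \left(1 + 2 \cdot 38\right) - 845\right)^{2} = \left(1444 \left(1 + 76\right) - 845\right)^{2} = \left(1444 \cdot 77 - 845\right)^{2} = \left(111188 - 845\right)^{2} = 110343^{2} = 12175577649$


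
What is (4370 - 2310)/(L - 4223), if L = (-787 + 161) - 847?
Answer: -515/1424 ≈ -0.36166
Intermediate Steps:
L = -1473 (L = -626 - 847 = -1473)
(4370 - 2310)/(L - 4223) = (4370 - 2310)/(-1473 - 4223) = 2060/(-5696) = 2060*(-1/5696) = -515/1424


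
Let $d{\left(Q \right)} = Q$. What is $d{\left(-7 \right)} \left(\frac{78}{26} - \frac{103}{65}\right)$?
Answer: $- \frac{644}{65} \approx -9.9077$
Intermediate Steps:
$d{\left(-7 \right)} \left(\frac{78}{26} - \frac{103}{65}\right) = - 7 \left(\frac{78}{26} - \frac{103}{65}\right) = - 7 \left(78 \cdot \frac{1}{26} - \frac{103}{65}\right) = - 7 \left(3 - \frac{103}{65}\right) = \left(-7\right) \frac{92}{65} = - \frac{644}{65}$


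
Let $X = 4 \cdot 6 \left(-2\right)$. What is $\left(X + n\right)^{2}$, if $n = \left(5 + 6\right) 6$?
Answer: $324$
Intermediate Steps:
$X = -48$ ($X = 4 \left(-12\right) = -48$)
$n = 66$ ($n = 11 \cdot 6 = 66$)
$\left(X + n\right)^{2} = \left(-48 + 66\right)^{2} = 18^{2} = 324$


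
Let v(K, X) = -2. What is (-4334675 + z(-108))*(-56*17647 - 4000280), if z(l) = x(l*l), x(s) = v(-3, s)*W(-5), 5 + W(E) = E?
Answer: 21623478483360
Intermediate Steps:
W(E) = -5 + E
x(s) = 20 (x(s) = -2*(-5 - 5) = -2*(-10) = 20)
z(l) = 20
(-4334675 + z(-108))*(-56*17647 - 4000280) = (-4334675 + 20)*(-56*17647 - 4000280) = -4334655*(-988232 - 4000280) = -4334655*(-4988512) = 21623478483360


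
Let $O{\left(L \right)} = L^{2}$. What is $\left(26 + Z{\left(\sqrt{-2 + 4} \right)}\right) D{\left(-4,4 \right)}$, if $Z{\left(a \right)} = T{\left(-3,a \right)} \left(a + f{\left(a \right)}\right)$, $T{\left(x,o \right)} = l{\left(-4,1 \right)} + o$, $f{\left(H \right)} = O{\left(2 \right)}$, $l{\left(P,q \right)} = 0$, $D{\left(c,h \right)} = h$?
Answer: $112 + 16 \sqrt{2} \approx 134.63$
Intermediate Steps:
$f{\left(H \right)} = 4$ ($f{\left(H \right)} = 2^{2} = 4$)
$T{\left(x,o \right)} = o$ ($T{\left(x,o \right)} = 0 + o = o$)
$Z{\left(a \right)} = a \left(4 + a\right)$ ($Z{\left(a \right)} = a \left(a + 4\right) = a \left(4 + a\right)$)
$\left(26 + Z{\left(\sqrt{-2 + 4} \right)}\right) D{\left(-4,4 \right)} = \left(26 + \sqrt{-2 + 4} \left(4 + \sqrt{-2 + 4}\right)\right) 4 = \left(26 + \sqrt{2} \left(4 + \sqrt{2}\right)\right) 4 = 104 + 4 \sqrt{2} \left(4 + \sqrt{2}\right)$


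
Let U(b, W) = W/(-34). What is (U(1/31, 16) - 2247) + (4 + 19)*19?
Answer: -30778/17 ≈ -1810.5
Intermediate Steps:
U(b, W) = -W/34 (U(b, W) = W*(-1/34) = -W/34)
(U(1/31, 16) - 2247) + (4 + 19)*19 = (-1/34*16 - 2247) + (4 + 19)*19 = (-8/17 - 2247) + 23*19 = -38207/17 + 437 = -30778/17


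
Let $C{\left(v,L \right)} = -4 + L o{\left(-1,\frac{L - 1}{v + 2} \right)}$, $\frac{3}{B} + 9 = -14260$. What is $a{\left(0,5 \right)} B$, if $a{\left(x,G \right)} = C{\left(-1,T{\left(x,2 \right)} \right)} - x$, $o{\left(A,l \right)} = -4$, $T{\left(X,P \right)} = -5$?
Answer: $- \frac{48}{14269} \approx -0.0033639$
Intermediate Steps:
$B = - \frac{3}{14269}$ ($B = \frac{3}{-9 - 14260} = \frac{3}{-14269} = 3 \left(- \frac{1}{14269}\right) = - \frac{3}{14269} \approx -0.00021025$)
$C{\left(v,L \right)} = -4 - 4 L$ ($C{\left(v,L \right)} = -4 + L \left(-4\right) = -4 - 4 L$)
$a{\left(x,G \right)} = 16 - x$ ($a{\left(x,G \right)} = \left(-4 - -20\right) - x = \left(-4 + 20\right) - x = 16 - x$)
$a{\left(0,5 \right)} B = \left(16 - 0\right) \left(- \frac{3}{14269}\right) = \left(16 + 0\right) \left(- \frac{3}{14269}\right) = 16 \left(- \frac{3}{14269}\right) = - \frac{48}{14269}$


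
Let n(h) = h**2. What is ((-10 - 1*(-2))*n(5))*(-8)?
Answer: 1600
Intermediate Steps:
((-10 - 1*(-2))*n(5))*(-8) = ((-10 - 1*(-2))*5**2)*(-8) = ((-10 + 2)*25)*(-8) = -8*25*(-8) = -200*(-8) = 1600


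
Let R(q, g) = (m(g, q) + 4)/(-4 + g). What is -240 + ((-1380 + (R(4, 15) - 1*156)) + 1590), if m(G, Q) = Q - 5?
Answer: -2043/11 ≈ -185.73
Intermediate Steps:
m(G, Q) = -5 + Q
R(q, g) = (-1 + q)/(-4 + g) (R(q, g) = ((-5 + q) + 4)/(-4 + g) = (-1 + q)/(-4 + g))
-240 + ((-1380 + (R(4, 15) - 1*156)) + 1590) = -240 + ((-1380 + ((-1 + 4)/(-4 + 15) - 1*156)) + 1590) = -240 + ((-1380 + (3/11 - 156)) + 1590) = -240 + ((-1380 - 1713/11) + 1590) = -240 + (-16893/11 + 1590) = -240 + 597/11 = -2043/11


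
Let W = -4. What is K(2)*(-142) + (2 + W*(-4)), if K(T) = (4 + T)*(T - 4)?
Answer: 1722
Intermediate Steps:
K(T) = (-4 + T)*(4 + T) (K(T) = (4 + T)*(-4 + T) = (-4 + T)*(4 + T))
K(2)*(-142) + (2 + W*(-4)) = (-16 + 2**2)*(-142) + (2 - 4*(-4)) = (-16 + 4)*(-142) + (2 + 16) = -12*(-142) + 18 = 1704 + 18 = 1722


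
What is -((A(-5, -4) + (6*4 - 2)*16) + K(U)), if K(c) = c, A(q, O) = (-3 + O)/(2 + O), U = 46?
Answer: -803/2 ≈ -401.50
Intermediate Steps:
A(q, O) = (-3 + O)/(2 + O)
-((A(-5, -4) + (6*4 - 2)*16) + K(U)) = -(((-3 - 4)/(2 - 4) + (6*4 - 2)*16) + 46) = -((-7/(-2) + (24 - 2)*16) + 46) = -((-1/2*(-7) + 22*16) + 46) = -((7/2 + 352) + 46) = -(711/2 + 46) = -1*803/2 = -803/2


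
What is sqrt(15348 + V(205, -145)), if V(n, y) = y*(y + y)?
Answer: sqrt(57398) ≈ 239.58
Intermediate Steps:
V(n, y) = 2*y**2 (V(n, y) = y*(2*y) = 2*y**2)
sqrt(15348 + V(205, -145)) = sqrt(15348 + 2*(-145)**2) = sqrt(15348 + 2*21025) = sqrt(15348 + 42050) = sqrt(57398)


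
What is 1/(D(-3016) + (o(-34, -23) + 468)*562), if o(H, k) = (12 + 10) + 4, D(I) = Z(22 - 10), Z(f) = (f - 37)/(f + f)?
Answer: 24/6663047 ≈ 3.6020e-6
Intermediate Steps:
Z(f) = (-37 + f)/(2*f) (Z(f) = (-37 + f)/((2*f)) = (-37 + f)*(1/(2*f)) = (-37 + f)/(2*f))
D(I) = -25/24 (D(I) = (-37 + (22 - 10))/(2*(22 - 10)) = (½)*(-37 + 12)/12 = (½)*(1/12)*(-25) = -25/24)
o(H, k) = 26 (o(H, k) = 22 + 4 = 26)
1/(D(-3016) + (o(-34, -23) + 468)*562) = 1/(-25/24 + (26 + 468)*562) = 1/(-25/24 + 494*562) = 1/(-25/24 + 277628) = 1/(6663047/24) = 24/6663047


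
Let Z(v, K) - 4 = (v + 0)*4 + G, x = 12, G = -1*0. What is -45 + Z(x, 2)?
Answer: 7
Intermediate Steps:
G = 0
Z(v, K) = 4 + 4*v (Z(v, K) = 4 + ((v + 0)*4 + 0) = 4 + (v*4 + 0) = 4 + (4*v + 0) = 4 + 4*v)
-45 + Z(x, 2) = -45 + (4 + 4*12) = -45 + (4 + 48) = -45 + 52 = 7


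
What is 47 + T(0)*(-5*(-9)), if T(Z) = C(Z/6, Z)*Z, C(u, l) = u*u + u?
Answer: 47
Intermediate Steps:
C(u, l) = u + u**2 (C(u, l) = u**2 + u = u + u**2)
T(Z) = Z**2*(1 + Z/6)/6 (T(Z) = ((Z/6)*(1 + Z/6))*Z = (Z*(1 + Z/6)/6)*Z = Z**2*(1 + Z/6)/6)
47 + T(0)*(-5*(-9)) = 47 + ((1/36)*0**2*(6 + 0))*(-5*(-9)) = 47 + ((1/36)*0*6)*45 = 47 + 0*45 = 47 + 0 = 47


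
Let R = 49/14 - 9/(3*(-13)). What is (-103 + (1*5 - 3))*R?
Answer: -9797/26 ≈ -376.81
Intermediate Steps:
R = 97/26 (R = 49*(1/14) - 9/(-39) = 7/2 - 9*(-1/39) = 7/2 + 3/13 = 97/26 ≈ 3.7308)
(-103 + (1*5 - 3))*R = (-103 + (1*5 - 3))*(97/26) = (-103 + (5 - 3))*(97/26) = (-103 + 2)*(97/26) = -101*97/26 = -9797/26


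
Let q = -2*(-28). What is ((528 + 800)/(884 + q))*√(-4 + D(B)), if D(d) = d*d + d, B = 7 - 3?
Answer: 1328/235 ≈ 5.6511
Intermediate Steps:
q = 56
B = 4
D(d) = d + d² (D(d) = d² + d = d + d²)
((528 + 800)/(884 + q))*√(-4 + D(B)) = ((528 + 800)/(884 + 56))*√(-4 + 4*(1 + 4)) = (1328/940)*√(-4 + 4*5) = (1328*(1/940))*√(-4 + 20) = 332*√16/235 = (332/235)*4 = 1328/235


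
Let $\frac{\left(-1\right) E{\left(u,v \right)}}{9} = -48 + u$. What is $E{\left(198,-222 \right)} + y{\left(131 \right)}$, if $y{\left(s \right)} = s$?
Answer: $-1219$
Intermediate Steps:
$E{\left(u,v \right)} = 432 - 9 u$ ($E{\left(u,v \right)} = - 9 \left(-48 + u\right) = 432 - 9 u$)
$E{\left(198,-222 \right)} + y{\left(131 \right)} = \left(432 - 1782\right) + 131 = -1350 + 131 = -1219$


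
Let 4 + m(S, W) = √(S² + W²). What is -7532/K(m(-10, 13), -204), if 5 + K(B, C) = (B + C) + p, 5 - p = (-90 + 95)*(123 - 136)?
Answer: 269269/5045 + 1883*√269/5045 ≈ 59.495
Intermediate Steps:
p = 70 (p = 5 - (-90 + 95)*(123 - 136) = 5 - 5*(-13) = 5 - 1*(-65) = 5 + 65 = 70)
m(S, W) = -4 + √(S² + W²)
K(B, C) = 65 + B + C (K(B, C) = -5 + ((B + C) + 70) = -5 + (70 + B + C) = 65 + B + C)
-7532/K(m(-10, 13), -204) = -7532/(65 + (-4 + √((-10)² + 13²)) - 204) = -7532/(65 + (-4 + √(100 + 169)) - 204) = -7532/(65 + (-4 + √269) - 204) = -7532/(-143 + √269)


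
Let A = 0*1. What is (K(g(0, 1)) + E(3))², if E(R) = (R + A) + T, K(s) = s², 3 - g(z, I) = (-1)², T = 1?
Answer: 64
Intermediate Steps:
A = 0
g(z, I) = 2 (g(z, I) = 3 - 1*(-1)² = 3 - 1*1 = 3 - 1 = 2)
E(R) = 1 + R (E(R) = (R + 0) + 1 = R + 1 = 1 + R)
(K(g(0, 1)) + E(3))² = (2² + (1 + 3))² = (4 + 4)² = 8² = 64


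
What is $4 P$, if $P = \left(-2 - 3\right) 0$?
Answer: $0$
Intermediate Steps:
$P = 0$ ($P = \left(-2 - 3\right) 0 = \left(-5\right) 0 = 0$)
$4 P = 4 \cdot 0 = 0$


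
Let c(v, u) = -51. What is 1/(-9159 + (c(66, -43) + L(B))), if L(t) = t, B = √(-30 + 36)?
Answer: -1535/14137349 - √6/84824094 ≈ -0.00010861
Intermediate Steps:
B = √6 ≈ 2.4495
1/(-9159 + (c(66, -43) + L(B))) = 1/(-9159 + (-51 + √6)) = 1/(-9210 + √6)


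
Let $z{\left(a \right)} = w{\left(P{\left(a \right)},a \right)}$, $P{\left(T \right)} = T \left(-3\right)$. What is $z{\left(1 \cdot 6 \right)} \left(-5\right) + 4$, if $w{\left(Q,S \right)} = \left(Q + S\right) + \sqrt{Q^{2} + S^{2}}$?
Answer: $64 - 30 \sqrt{10} \approx -30.868$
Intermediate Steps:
$P{\left(T \right)} = - 3 T$
$w{\left(Q,S \right)} = Q + S + \sqrt{Q^{2} + S^{2}}$
$z{\left(a \right)} = - 2 a + \sqrt{10} \sqrt{a^{2}}$ ($z{\left(a \right)} = - 3 a + a + \sqrt{\left(- 3 a\right)^{2} + a^{2}} = - 3 a + a + \sqrt{9 a^{2} + a^{2}} = - 3 a + a + \sqrt{10 a^{2}} = - 3 a + a + \sqrt{10} \sqrt{a^{2}} = - 2 a + \sqrt{10} \sqrt{a^{2}}$)
$z{\left(1 \cdot 6 \right)} \left(-5\right) + 4 = \left(- 2 \cdot 1 \cdot 6 + \sqrt{10} \sqrt{\left(1 \cdot 6\right)^{2}}\right) \left(-5\right) + 4 = \left(\left(-2\right) 6 + \sqrt{10} \sqrt{6^{2}}\right) \left(-5\right) + 4 = \left(-12 + \sqrt{10} \sqrt{36}\right) \left(-5\right) + 4 = \left(-12 + \sqrt{10} \cdot 6\right) \left(-5\right) + 4 = \left(-12 + 6 \sqrt{10}\right) \left(-5\right) + 4 = \left(60 - 30 \sqrt{10}\right) + 4 = 64 - 30 \sqrt{10}$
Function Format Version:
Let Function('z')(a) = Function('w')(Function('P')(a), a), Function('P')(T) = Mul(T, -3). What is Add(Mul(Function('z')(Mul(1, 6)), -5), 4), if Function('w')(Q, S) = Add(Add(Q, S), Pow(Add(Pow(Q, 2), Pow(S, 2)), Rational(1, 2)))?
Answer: Add(64, Mul(-30, Pow(10, Rational(1, 2)))) ≈ -30.868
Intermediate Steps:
Function('P')(T) = Mul(-3, T)
Function('w')(Q, S) = Add(Q, S, Pow(Add(Pow(Q, 2), Pow(S, 2)), Rational(1, 2)))
Function('z')(a) = Add(Mul(-2, a), Mul(Pow(10, Rational(1, 2)), Pow(Pow(a, 2), Rational(1, 2)))) (Function('z')(a) = Add(Mul(-3, a), a, Pow(Add(Pow(Mul(-3, a), 2), Pow(a, 2)), Rational(1, 2))) = Add(Mul(-3, a), a, Pow(Add(Mul(9, Pow(a, 2)), Pow(a, 2)), Rational(1, 2))) = Add(Mul(-3, a), a, Pow(Mul(10, Pow(a, 2)), Rational(1, 2))) = Add(Mul(-3, a), a, Mul(Pow(10, Rational(1, 2)), Pow(Pow(a, 2), Rational(1, 2)))) = Add(Mul(-2, a), Mul(Pow(10, Rational(1, 2)), Pow(Pow(a, 2), Rational(1, 2)))))
Add(Mul(Function('z')(Mul(1, 6)), -5), 4) = Add(Mul(Add(Mul(-2, Mul(1, 6)), Mul(Pow(10, Rational(1, 2)), Pow(Pow(Mul(1, 6), 2), Rational(1, 2)))), -5), 4) = Add(Mul(Add(Mul(-2, 6), Mul(Pow(10, Rational(1, 2)), Pow(Pow(6, 2), Rational(1, 2)))), -5), 4) = Add(Mul(Add(-12, Mul(Pow(10, Rational(1, 2)), Pow(36, Rational(1, 2)))), -5), 4) = Add(Mul(Add(-12, Mul(Pow(10, Rational(1, 2)), 6)), -5), 4) = Add(Mul(Add(-12, Mul(6, Pow(10, Rational(1, 2)))), -5), 4) = Add(Add(60, Mul(-30, Pow(10, Rational(1, 2)))), 4) = Add(64, Mul(-30, Pow(10, Rational(1, 2))))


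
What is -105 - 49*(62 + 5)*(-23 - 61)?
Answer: 275667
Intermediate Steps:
-105 - 49*(62 + 5)*(-23 - 61) = -105 - 3283*(-84) = -105 - 49*(-5628) = -105 + 275772 = 275667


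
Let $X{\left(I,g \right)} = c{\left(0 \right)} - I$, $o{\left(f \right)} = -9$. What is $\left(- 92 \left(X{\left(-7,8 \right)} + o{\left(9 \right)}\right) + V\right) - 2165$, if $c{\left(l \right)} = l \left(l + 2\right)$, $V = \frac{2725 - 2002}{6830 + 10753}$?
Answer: $- \frac{11610400}{5861} \approx -1981.0$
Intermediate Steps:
$V = \frac{241}{5861}$ ($V = \frac{723}{17583} = 723 \cdot \frac{1}{17583} = \frac{241}{5861} \approx 0.041119$)
$c{\left(l \right)} = l \left(2 + l\right)$
$X{\left(I,g \right)} = - I$ ($X{\left(I,g \right)} = 0 \left(2 + 0\right) - I = 0 \cdot 2 - I = 0 - I = - I$)
$\left(- 92 \left(X{\left(-7,8 \right)} + o{\left(9 \right)}\right) + V\right) - 2165 = \left(- 92 \left(\left(-1\right) \left(-7\right) - 9\right) + \frac{241}{5861}\right) - 2165 = \left(- 92 \left(7 - 9\right) + \frac{241}{5861}\right) - 2165 = \left(\left(-92\right) \left(-2\right) + \frac{241}{5861}\right) - 2165 = \left(184 + \frac{241}{5861}\right) - 2165 = \frac{1078665}{5861} - 2165 = - \frac{11610400}{5861}$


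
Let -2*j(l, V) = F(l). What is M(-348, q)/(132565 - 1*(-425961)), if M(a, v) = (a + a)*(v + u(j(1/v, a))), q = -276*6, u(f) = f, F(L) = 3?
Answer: 576810/279263 ≈ 2.0655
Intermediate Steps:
j(l, V) = -3/2 (j(l, V) = -½*3 = -3/2)
q = -1656
M(a, v) = 2*a*(-3/2 + v) (M(a, v) = (a + a)*(v - 3/2) = (2*a)*(-3/2 + v) = 2*a*(-3/2 + v))
M(-348, q)/(132565 - 1*(-425961)) = (-348*(-3 + 2*(-1656)))/(132565 - 1*(-425961)) = (-348*(-3 - 3312))/(132565 + 425961) = -348*(-3315)/558526 = 1153620*(1/558526) = 576810/279263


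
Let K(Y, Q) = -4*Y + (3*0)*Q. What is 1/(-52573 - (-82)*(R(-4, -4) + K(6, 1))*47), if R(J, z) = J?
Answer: -1/160485 ≈ -6.2311e-6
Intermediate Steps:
K(Y, Q) = -4*Y (K(Y, Q) = -4*Y + 0*Q = -4*Y + 0 = -4*Y)
1/(-52573 - (-82)*(R(-4, -4) + K(6, 1))*47) = 1/(-52573 - (-82)*(-4 - 4*6)*47) = 1/(-52573 - (-82)*(-4 - 24)*47) = 1/(-52573 - (-82)*(-28)*47) = 1/(-52573 - 41*56*47) = 1/(-52573 - 2296*47) = 1/(-52573 - 107912) = 1/(-160485) = -1/160485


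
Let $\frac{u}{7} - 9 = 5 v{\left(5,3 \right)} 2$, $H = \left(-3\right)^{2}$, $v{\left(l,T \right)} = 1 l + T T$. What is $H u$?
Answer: $9387$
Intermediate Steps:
$v{\left(l,T \right)} = l + T^{2}$
$H = 9$
$u = 1043$ ($u = 63 + 7 \cdot 5 \left(5 + 3^{2}\right) 2 = 63 + 7 \cdot 5 \left(5 + 9\right) 2 = 63 + 7 \cdot 5 \cdot 14 \cdot 2 = 63 + 7 \cdot 70 \cdot 2 = 63 + 7 \cdot 140 = 63 + 980 = 1043$)
$H u = 9 \cdot 1043 = 9387$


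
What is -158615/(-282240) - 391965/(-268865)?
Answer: 6130968943/3035378304 ≈ 2.0198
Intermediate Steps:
-158615/(-282240) - 391965/(-268865) = -158615*(-1/282240) - 391965*(-1/268865) = 31723/56448 + 78393/53773 = 6130968943/3035378304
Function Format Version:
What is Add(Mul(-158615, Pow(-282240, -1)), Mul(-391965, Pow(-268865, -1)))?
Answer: Rational(6130968943, 3035378304) ≈ 2.0198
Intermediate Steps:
Add(Mul(-158615, Pow(-282240, -1)), Mul(-391965, Pow(-268865, -1))) = Add(Mul(-158615, Rational(-1, 282240)), Mul(-391965, Rational(-1, 268865))) = Add(Rational(31723, 56448), Rational(78393, 53773)) = Rational(6130968943, 3035378304)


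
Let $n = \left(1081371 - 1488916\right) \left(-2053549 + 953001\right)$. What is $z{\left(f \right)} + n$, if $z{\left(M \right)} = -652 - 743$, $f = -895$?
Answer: $448522833265$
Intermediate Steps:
$n = 448522834660$ ($n = \left(-407545\right) \left(-1100548\right) = 448522834660$)
$z{\left(M \right)} = -1395$
$z{\left(f \right)} + n = -1395 + 448522834660 = 448522833265$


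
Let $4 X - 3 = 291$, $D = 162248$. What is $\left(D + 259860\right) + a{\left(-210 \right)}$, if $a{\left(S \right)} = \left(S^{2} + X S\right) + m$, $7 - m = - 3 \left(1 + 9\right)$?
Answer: $450810$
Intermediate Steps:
$X = \frac{147}{2}$ ($X = \frac{3}{4} + \frac{1}{4} \cdot 291 = \frac{3}{4} + \frac{291}{4} = \frac{147}{2} \approx 73.5$)
$m = 37$ ($m = 7 - - 3 \left(1 + 9\right) = 7 - \left(-3\right) 10 = 7 - -30 = 7 + 30 = 37$)
$a{\left(S \right)} = 37 + S^{2} + \frac{147 S}{2}$ ($a{\left(S \right)} = \left(S^{2} + \frac{147 S}{2}\right) + 37 = 37 + S^{2} + \frac{147 S}{2}$)
$\left(D + 259860\right) + a{\left(-210 \right)} = \left(162248 + 259860\right) + \left(37 + \left(-210\right)^{2} + \frac{147}{2} \left(-210\right)\right) = 422108 + \left(37 + 44100 - 15435\right) = 422108 + 28702 = 450810$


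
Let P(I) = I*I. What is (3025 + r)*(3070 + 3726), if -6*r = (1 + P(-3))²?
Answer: 61333900/3 ≈ 2.0445e+7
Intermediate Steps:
P(I) = I²
r = -50/3 (r = -(1 + (-3)²)²/6 = -(1 + 9)²/6 = -⅙*10² = -⅙*100 = -50/3 ≈ -16.667)
(3025 + r)*(3070 + 3726) = (3025 - 50/3)*(3070 + 3726) = (9025/3)*6796 = 61333900/3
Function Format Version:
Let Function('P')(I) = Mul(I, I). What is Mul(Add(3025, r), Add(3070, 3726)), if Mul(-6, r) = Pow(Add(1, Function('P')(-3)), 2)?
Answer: Rational(61333900, 3) ≈ 2.0445e+7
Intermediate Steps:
Function('P')(I) = Pow(I, 2)
r = Rational(-50, 3) (r = Mul(Rational(-1, 6), Pow(Add(1, Pow(-3, 2)), 2)) = Mul(Rational(-1, 6), Pow(Add(1, 9), 2)) = Mul(Rational(-1, 6), Pow(10, 2)) = Mul(Rational(-1, 6), 100) = Rational(-50, 3) ≈ -16.667)
Mul(Add(3025, r), Add(3070, 3726)) = Mul(Add(3025, Rational(-50, 3)), Add(3070, 3726)) = Mul(Rational(9025, 3), 6796) = Rational(61333900, 3)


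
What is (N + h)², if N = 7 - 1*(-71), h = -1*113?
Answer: 1225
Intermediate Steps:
h = -113
N = 78 (N = 7 + 71 = 78)
(N + h)² = (78 - 113)² = (-35)² = 1225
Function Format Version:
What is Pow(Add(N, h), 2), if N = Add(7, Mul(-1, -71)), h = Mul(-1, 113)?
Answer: 1225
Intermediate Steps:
h = -113
N = 78 (N = Add(7, 71) = 78)
Pow(Add(N, h), 2) = Pow(Add(78, -113), 2) = Pow(-35, 2) = 1225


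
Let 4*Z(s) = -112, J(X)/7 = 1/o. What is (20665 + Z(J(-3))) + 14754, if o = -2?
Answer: 35391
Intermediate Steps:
J(X) = -7/2 (J(X) = 7/(-2) = 7*(-½) = -7/2)
Z(s) = -28 (Z(s) = (¼)*(-112) = -28)
(20665 + Z(J(-3))) + 14754 = (20665 - 28) + 14754 = 20637 + 14754 = 35391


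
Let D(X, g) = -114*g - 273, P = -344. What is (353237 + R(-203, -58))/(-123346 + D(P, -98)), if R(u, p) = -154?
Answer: -353083/112447 ≈ -3.1400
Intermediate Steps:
D(X, g) = -273 - 114*g
(353237 + R(-203, -58))/(-123346 + D(P, -98)) = (353237 - 154)/(-123346 + (-273 - 114*(-98))) = 353083/(-123346 + (-273 + 11172)) = 353083/(-123346 + 10899) = 353083/(-112447) = 353083*(-1/112447) = -353083/112447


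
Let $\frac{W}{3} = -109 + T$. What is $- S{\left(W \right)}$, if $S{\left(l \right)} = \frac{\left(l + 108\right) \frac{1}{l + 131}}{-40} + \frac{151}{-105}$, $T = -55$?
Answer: $\frac{55519}{37905} \approx 1.4647$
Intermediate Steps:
$W = -492$ ($W = 3 \left(-109 - 55\right) = 3 \left(-164\right) = -492$)
$S{\left(l \right)} = - \frac{151}{105} - \frac{108 + l}{40 \left(131 + l\right)}$ ($S{\left(l \right)} = \frac{108 + l}{131 + l} \left(- \frac{1}{40}\right) + 151 \left(- \frac{1}{105}\right) = \frac{108 + l}{131 + l} \left(- \frac{1}{40}\right) - \frac{151}{105} = - \frac{108 + l}{40 \left(131 + l\right)} - \frac{151}{105} = - \frac{151}{105} - \frac{108 + l}{40 \left(131 + l\right)}$)
$- S{\left(W \right)} = - \frac{-160516 - -604668}{840 \left(131 - 492\right)} = - \frac{-160516 + 604668}{840 \left(-361\right)} = - \frac{\left(-1\right) 444152}{840 \cdot 361} = \left(-1\right) \left(- \frac{55519}{37905}\right) = \frac{55519}{37905}$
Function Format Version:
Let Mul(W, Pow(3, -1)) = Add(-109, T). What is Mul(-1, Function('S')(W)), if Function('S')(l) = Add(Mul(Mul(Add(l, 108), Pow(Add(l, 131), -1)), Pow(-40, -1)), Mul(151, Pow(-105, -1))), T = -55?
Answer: Rational(55519, 37905) ≈ 1.4647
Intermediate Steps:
W = -492 (W = Mul(3, Add(-109, -55)) = Mul(3, -164) = -492)
Function('S')(l) = Add(Rational(-151, 105), Mul(Rational(-1, 40), Pow(Add(131, l), -1), Add(108, l))) (Function('S')(l) = Add(Mul(Mul(Add(108, l), Pow(Add(131, l), -1)), Rational(-1, 40)), Mul(151, Rational(-1, 105))) = Add(Mul(Mul(Pow(Add(131, l), -1), Add(108, l)), Rational(-1, 40)), Rational(-151, 105)) = Add(Mul(Rational(-1, 40), Pow(Add(131, l), -1), Add(108, l)), Rational(-151, 105)) = Add(Rational(-151, 105), Mul(Rational(-1, 40), Pow(Add(131, l), -1), Add(108, l))))
Mul(-1, Function('S')(W)) = Mul(-1, Mul(Rational(1, 840), Pow(Add(131, -492), -1), Add(-160516, Mul(-1229, -492)))) = Mul(-1, Mul(Rational(1, 840), Pow(-361, -1), Add(-160516, 604668))) = Mul(-1, Mul(Rational(1, 840), Rational(-1, 361), 444152)) = Mul(-1, Rational(-55519, 37905)) = Rational(55519, 37905)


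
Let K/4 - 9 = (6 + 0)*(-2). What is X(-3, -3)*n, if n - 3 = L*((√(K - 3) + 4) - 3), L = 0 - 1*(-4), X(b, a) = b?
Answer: -21 - 12*I*√15 ≈ -21.0 - 46.476*I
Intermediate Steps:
K = -12 (K = 36 + 4*((6 + 0)*(-2)) = 36 + 4*(6*(-2)) = 36 + 4*(-12) = 36 - 48 = -12)
L = 4 (L = 0 + 4 = 4)
n = 7 + 4*I*√15 (n = 3 + 4*((√(-12 - 3) + 4) - 3) = 3 + 4*((√(-15) + 4) - 3) = 3 + 4*((I*√15 + 4) - 3) = 3 + 4*((4 + I*√15) - 3) = 3 + 4*(1 + I*√15) = 3 + (4 + 4*I*√15) = 7 + 4*I*√15 ≈ 7.0 + 15.492*I)
X(-3, -3)*n = -3*(7 + 4*I*√15) = -21 - 12*I*√15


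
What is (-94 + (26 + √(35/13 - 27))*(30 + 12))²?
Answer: 12390628/13 + 167664*I*√1027/13 ≈ 9.5313e+5 + 4.1332e+5*I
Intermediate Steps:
(-94 + (26 + √(35/13 - 27))*(30 + 12))² = (-94 + (26 + √(35*(1/13) - 27))*42)² = (-94 + (26 + √(35/13 - 27))*42)² = (-94 + (26 + √(-316/13))*42)² = (-94 + (26 + 2*I*√1027/13)*42)² = (-94 + (1092 + 84*I*√1027/13))² = (998 + 84*I*√1027/13)²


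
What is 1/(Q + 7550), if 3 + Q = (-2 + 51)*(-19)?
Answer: 1/6616 ≈ 0.00015115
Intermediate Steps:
Q = -934 (Q = -3 + (-2 + 51)*(-19) = -3 + 49*(-19) = -3 - 931 = -934)
1/(Q + 7550) = 1/(-934 + 7550) = 1/6616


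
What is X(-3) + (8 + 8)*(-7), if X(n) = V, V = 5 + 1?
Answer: -106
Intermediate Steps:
V = 6
X(n) = 6
X(-3) + (8 + 8)*(-7) = 6 + (8 + 8)*(-7) = 6 + 16*(-7) = 6 - 112 = -106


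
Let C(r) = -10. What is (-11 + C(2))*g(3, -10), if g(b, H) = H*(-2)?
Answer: -420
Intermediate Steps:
g(b, H) = -2*H
(-11 + C(2))*g(3, -10) = (-11 - 10)*(-2*(-10)) = -21*20 = -420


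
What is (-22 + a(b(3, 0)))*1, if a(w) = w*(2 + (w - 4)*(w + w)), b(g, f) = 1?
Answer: -26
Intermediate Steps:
a(w) = w*(2 + 2*w*(-4 + w)) (a(w) = w*(2 + (-4 + w)*(2*w)) = w*(2 + 2*w*(-4 + w)))
(-22 + a(b(3, 0)))*1 = (-22 + 2*1*(1 + 1² - 4*1))*1 = (-22 + 2*1*(1 + 1 - 4))*1 = (-22 + 2*1*(-2))*1 = (-22 - 4)*1 = -26*1 = -26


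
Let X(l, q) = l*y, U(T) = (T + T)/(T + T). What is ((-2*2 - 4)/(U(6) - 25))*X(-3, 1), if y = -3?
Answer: 3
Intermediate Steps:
U(T) = 1 (U(T) = (2*T)/((2*T)) = (2*T)*(1/(2*T)) = 1)
X(l, q) = -3*l (X(l, q) = l*(-3) = -3*l)
((-2*2 - 4)/(U(6) - 25))*X(-3, 1) = ((-2*2 - 4)/(1 - 25))*(-3*(-3)) = ((-4 - 4)/(-24))*9 = -8*(-1/24)*9 = (⅓)*9 = 3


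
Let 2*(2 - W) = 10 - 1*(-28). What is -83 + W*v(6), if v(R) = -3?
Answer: -32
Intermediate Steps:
W = -17 (W = 2 - (10 - 1*(-28))/2 = 2 - (10 + 28)/2 = 2 - 1/2*38 = 2 - 19 = -17)
-83 + W*v(6) = -83 - 17*(-3) = -83 + 51 = -32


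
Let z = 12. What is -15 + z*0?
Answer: -15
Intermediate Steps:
-15 + z*0 = -15 + 12*0 = -15 + 0 = -15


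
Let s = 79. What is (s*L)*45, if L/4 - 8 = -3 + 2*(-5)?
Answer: -71100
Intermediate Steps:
L = -20 (L = 32 + 4*(-3 + 2*(-5)) = 32 + 4*(-3 - 10) = 32 + 4*(-13) = 32 - 52 = -20)
(s*L)*45 = (79*(-20))*45 = -1580*45 = -71100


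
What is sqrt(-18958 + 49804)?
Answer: sqrt(30846) ≈ 175.63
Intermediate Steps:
sqrt(-18958 + 49804) = sqrt(30846)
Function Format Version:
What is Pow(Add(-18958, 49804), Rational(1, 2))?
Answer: Pow(30846, Rational(1, 2)) ≈ 175.63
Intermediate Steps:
Pow(Add(-18958, 49804), Rational(1, 2)) = Pow(30846, Rational(1, 2))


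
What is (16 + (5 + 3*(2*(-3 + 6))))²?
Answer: 1521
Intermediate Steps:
(16 + (5 + 3*(2*(-3 + 6))))² = (16 + (5 + 3*(2*3)))² = (16 + (5 + 3*6))² = (16 + (5 + 18))² = (16 + 23)² = 39² = 1521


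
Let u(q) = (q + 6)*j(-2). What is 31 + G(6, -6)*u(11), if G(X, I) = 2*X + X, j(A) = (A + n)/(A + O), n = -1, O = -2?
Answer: 521/2 ≈ 260.50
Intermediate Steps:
j(A) = (-1 + A)/(-2 + A) (j(A) = (A - 1)/(A - 2) = (-1 + A)/(-2 + A))
G(X, I) = 3*X
u(q) = 9/2 + 3*q/4 (u(q) = (q + 6)*((-1 - 2)/(-2 - 2)) = (6 + q)*(-3/(-4)) = (6 + q)*(-1/4*(-3)) = (6 + q)*(3/4) = 9/2 + 3*q/4)
31 + G(6, -6)*u(11) = 31 + (3*6)*(9/2 + (3/4)*11) = 31 + 18*(9/2 + 33/4) = 31 + 18*(51/4) = 31 + 459/2 = 521/2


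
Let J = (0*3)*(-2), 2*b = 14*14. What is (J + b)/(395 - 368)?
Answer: 98/27 ≈ 3.6296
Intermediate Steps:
b = 98 (b = (14*14)/2 = (½)*196 = 98)
J = 0 (J = 0*(-2) = 0)
(J + b)/(395 - 368) = (0 + 98)/(395 - 368) = 98/27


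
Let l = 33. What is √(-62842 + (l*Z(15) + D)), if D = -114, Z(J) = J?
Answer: I*√62461 ≈ 249.92*I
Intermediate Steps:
√(-62842 + (l*Z(15) + D)) = √(-62842 + (33*15 - 114)) = √(-62842 + (495 - 114)) = √(-62842 + 381) = √(-62461) = I*√62461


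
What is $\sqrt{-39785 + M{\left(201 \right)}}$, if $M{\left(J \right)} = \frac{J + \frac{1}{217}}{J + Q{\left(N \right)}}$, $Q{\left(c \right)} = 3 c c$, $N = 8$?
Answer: $\frac{i \sqrt{289346576126727}}{85281} \approx 199.46 i$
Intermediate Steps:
$Q{\left(c \right)} = 3 c^{2}$
$M{\left(J \right)} = \frac{\frac{1}{217} + J}{192 + J}$ ($M{\left(J \right)} = \frac{J + \frac{1}{217}}{J + 3 \cdot 8^{2}} = \frac{J + \frac{1}{217}}{J + 3 \cdot 64} = \frac{\frac{1}{217} + J}{J + 192} = \frac{\frac{1}{217} + J}{192 + J}$)
$\sqrt{-39785 + M{\left(201 \right)}} = \sqrt{-39785 + \frac{\frac{1}{217} + 201}{192 + 201}} = \sqrt{-39785 + \frac{1}{393} \cdot \frac{43618}{217}} = \sqrt{-39785 + \frac{43618}{85281}} = \sqrt{- \frac{3392860967}{85281}} = \frac{i \sqrt{289346576126727}}{85281}$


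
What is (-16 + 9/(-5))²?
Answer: 7921/25 ≈ 316.84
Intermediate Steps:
(-16 + 9/(-5))² = (-16 + 9*(-⅕))² = (-16 - 9/5)² = (-89/5)² = 7921/25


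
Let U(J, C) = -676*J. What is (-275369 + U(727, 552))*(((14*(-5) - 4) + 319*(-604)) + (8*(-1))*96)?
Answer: 148393666278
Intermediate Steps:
(-275369 + U(727, 552))*(((14*(-5) - 4) + 319*(-604)) + (8*(-1))*96) = (-275369 - 676*727)*(((14*(-5) - 4) + 319*(-604)) + (8*(-1))*96) = (-275369 - 491452)*(((-70 - 4) - 192676) - 8*96) = -766821*((-74 - 192676) - 768) = -766821*(-192750 - 768) = -766821*(-193518) = 148393666278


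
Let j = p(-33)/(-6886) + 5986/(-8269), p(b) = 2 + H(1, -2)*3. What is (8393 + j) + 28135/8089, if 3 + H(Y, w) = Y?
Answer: 1933501882251564/230295180863 ≈ 8395.8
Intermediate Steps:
H(Y, w) = -3 + Y
p(b) = -4 (p(b) = 2 + (-3 + 1)*3 = 2 - 2*3 = 2 - 6 = -4)
j = -20593260/28470167 (j = -4/(-6886) + 5986/(-8269) = -4*(-1/6886) + 5986*(-1/8269) = 2/3443 - 5986/8269 = -20593260/28470167 ≈ -0.72333)
(8393 + j) + 28135/8089 = (8393 - 20593260/28470167) + 28135/8089 = 238929518371/28470167 + 28135*(1/8089) = 238929518371/28470167 + 28135/8089 = 1933501882251564/230295180863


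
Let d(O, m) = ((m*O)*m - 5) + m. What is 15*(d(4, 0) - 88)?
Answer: -1395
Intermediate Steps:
d(O, m) = -5 + m + O*m² (d(O, m) = ((O*m)*m - 5) + m = (O*m² - 5) + m = (-5 + O*m²) + m = -5 + m + O*m²)
15*(d(4, 0) - 88) = 15*((-5 + 0 + 4*0²) - 88) = 15*((-5 + 0 + 4*0) - 88) = 15*((-5 + 0 + 0) - 88) = 15*(-5 - 88) = 15*(-93) = -1395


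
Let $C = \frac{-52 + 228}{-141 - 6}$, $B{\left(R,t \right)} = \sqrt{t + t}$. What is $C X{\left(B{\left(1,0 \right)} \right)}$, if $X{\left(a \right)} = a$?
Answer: $0$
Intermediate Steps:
$B{\left(R,t \right)} = \sqrt{2} \sqrt{t}$ ($B{\left(R,t \right)} = \sqrt{2 t} = \sqrt{2} \sqrt{t}$)
$C = - \frac{176}{147}$ ($C = \frac{176}{-147} = 176 \left(- \frac{1}{147}\right) = - \frac{176}{147} \approx -1.1973$)
$C X{\left(B{\left(1,0 \right)} \right)} = - \frac{176 \sqrt{2} \sqrt{0}}{147} = - \frac{176 \sqrt{2} \cdot 0}{147} = \left(- \frac{176}{147}\right) 0 = 0$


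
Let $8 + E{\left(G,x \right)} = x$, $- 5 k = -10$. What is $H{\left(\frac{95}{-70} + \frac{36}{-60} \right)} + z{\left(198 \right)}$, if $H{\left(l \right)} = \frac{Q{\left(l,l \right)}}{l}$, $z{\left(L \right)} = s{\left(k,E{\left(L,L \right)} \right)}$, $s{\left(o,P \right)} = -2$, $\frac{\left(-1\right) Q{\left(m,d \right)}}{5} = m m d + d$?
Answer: $- \frac{25629}{980} \approx -26.152$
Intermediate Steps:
$k = 2$ ($k = \left(- \frac{1}{5}\right) \left(-10\right) = 2$)
$E{\left(G,x \right)} = -8 + x$
$Q{\left(m,d \right)} = - 5 d - 5 d m^{2}$ ($Q{\left(m,d \right)} = - 5 \left(m m d + d\right) = - 5 \left(m^{2} d + d\right) = - 5 \left(d m^{2} + d\right) = - 5 \left(d + d m^{2}\right) = - 5 d - 5 d m^{2}$)
$z{\left(L \right)} = -2$
$H{\left(l \right)} = -5 - 5 l^{2}$ ($H{\left(l \right)} = \frac{\left(-5\right) l \left(1 + l^{2}\right)}{l} = -5 - 5 l^{2}$)
$H{\left(\frac{95}{-70} + \frac{36}{-60} \right)} + z{\left(198 \right)} = \left(-5 - 5 \left(\frac{95}{-70} + \frac{36}{-60}\right)^{2}\right) - 2 = \left(-5 - 5 \left(95 \left(- \frac{1}{70}\right) + 36 \left(- \frac{1}{60}\right)\right)^{2}\right) - 2 = \left(-5 - 5 \left(- \frac{19}{14} - \frac{3}{5}\right)^{2}\right) - 2 = \left(-5 - 5 \left(- \frac{137}{70}\right)^{2}\right) - 2 = \left(-5 - \frac{18769}{980}\right) - 2 = - \frac{23669}{980} - 2 = - \frac{25629}{980}$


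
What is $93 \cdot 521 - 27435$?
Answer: $21018$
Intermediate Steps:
$93 \cdot 521 - 27435 = 48453 - 27435 = 21018$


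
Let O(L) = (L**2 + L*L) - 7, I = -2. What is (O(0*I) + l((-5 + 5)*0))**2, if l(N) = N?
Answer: 49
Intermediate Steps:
O(L) = -7 + 2*L**2 (O(L) = (L**2 + L**2) - 7 = 2*L**2 - 7 = -7 + 2*L**2)
(O(0*I) + l((-5 + 5)*0))**2 = ((-7 + 2*(0*(-2))**2) + (-5 + 5)*0)**2 = ((-7 + 2*0**2) + 0*0)**2 = ((-7 + 2*0) + 0)**2 = ((-7 + 0) + 0)**2 = (-7 + 0)**2 = (-7)**2 = 49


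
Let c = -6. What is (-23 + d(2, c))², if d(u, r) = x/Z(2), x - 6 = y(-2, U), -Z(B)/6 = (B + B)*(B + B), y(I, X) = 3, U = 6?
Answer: 546121/1024 ≈ 533.32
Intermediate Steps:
Z(B) = -24*B² (Z(B) = -6*(B + B)*(B + B) = -6*2*B*2*B = -24*B²)
x = 9 (x = 6 + 3 = 9)
d(u, r) = -3/32 (d(u, r) = 9/((-24*2²)) = 9/((-24*4)) = 9/(-96) = 9*(-1/96) = -3/32)
(-23 + d(2, c))² = (-23 - 3/32)² = (-739/32)² = 546121/1024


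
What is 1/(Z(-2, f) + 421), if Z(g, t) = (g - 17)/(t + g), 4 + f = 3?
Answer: 3/1282 ≈ 0.0023401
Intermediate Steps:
f = -1 (f = -4 + 3 = -1)
Z(g, t) = (-17 + g)/(g + t)
1/(Z(-2, f) + 421) = 1/((-17 - 2)/(-2 - 1) + 421) = 1/(-19/(-3) + 421) = 1/(-1/3*(-19) + 421) = 1/(19/3 + 421) = 1/(1282/3) = 3/1282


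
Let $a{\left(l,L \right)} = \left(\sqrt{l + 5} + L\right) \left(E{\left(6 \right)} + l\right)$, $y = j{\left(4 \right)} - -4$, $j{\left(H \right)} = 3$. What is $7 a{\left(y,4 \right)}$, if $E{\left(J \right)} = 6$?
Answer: $364 + 182 \sqrt{3} \approx 679.23$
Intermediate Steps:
$y = 7$ ($y = 3 - -4 = 3 + 4 = 7$)
$a{\left(l,L \right)} = \left(6 + l\right) \left(L + \sqrt{5 + l}\right)$ ($a{\left(l,L \right)} = \left(\sqrt{l + 5} + L\right) \left(6 + l\right) = \left(\sqrt{5 + l} + L\right) \left(6 + l\right) = \left(L + \sqrt{5 + l}\right) \left(6 + l\right) = \left(6 + l\right) \left(L + \sqrt{5 + l}\right)$)
$7 a{\left(y,4 \right)} = 7 \left(6 \cdot 4 + 6 \sqrt{5 + 7} + 4 \cdot 7 + 7 \sqrt{5 + 7}\right) = 7 \left(24 + 6 \sqrt{12} + 28 + 7 \sqrt{12}\right) = 7 \left(24 + 6 \cdot 2 \sqrt{3} + 28 + 7 \cdot 2 \sqrt{3}\right) = 7 \left(24 + 12 \sqrt{3} + 28 + 14 \sqrt{3}\right) = 7 \left(52 + 26 \sqrt{3}\right) = 364 + 182 \sqrt{3}$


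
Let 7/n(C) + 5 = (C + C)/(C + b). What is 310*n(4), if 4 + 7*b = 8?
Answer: -8680/13 ≈ -667.69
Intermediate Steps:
b = 4/7 (b = -4/7 + (⅐)*8 = -4/7 + 8/7 = 4/7 ≈ 0.57143)
n(C) = 7/(-5 + 2*C/(4/7 + C)) (n(C) = 7/(-5 + (C + C)/(C + 4/7)) = 7/(-5 + (2*C)/(4/7 + C)) = 7/(-5 + 2*C/(4/7 + C)))
310*n(4) = 310*(7*(-4 - 7*4)/(20 + 21*4)) = 310*(7*(-4 - 28)/(20 + 84)) = 310*(7*(-32)/104) = 310*(7*(1/104)*(-32)) = 310*(-28/13) = -8680/13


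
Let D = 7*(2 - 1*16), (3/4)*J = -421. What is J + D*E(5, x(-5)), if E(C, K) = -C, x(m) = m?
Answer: -214/3 ≈ -71.333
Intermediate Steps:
J = -1684/3 (J = (4/3)*(-421) = -1684/3 ≈ -561.33)
D = -98 (D = 7*(2 - 16) = 7*(-14) = -98)
J + D*E(5, x(-5)) = -1684/3 - (-98)*5 = -1684/3 - 98*(-5) = -1684/3 + 490 = -214/3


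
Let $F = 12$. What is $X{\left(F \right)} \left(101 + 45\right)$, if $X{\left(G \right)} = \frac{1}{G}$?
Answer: $\frac{73}{6} \approx 12.167$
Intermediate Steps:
$X{\left(F \right)} \left(101 + 45\right) = \frac{101 + 45}{12} = \frac{1}{12} \cdot 146 = \frac{73}{6}$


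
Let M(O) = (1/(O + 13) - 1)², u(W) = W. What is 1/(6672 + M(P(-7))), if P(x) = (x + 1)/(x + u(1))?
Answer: 196/1307881 ≈ 0.00014986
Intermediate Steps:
P(x) = 1 (P(x) = (x + 1)/(x + 1) = (1 + x)/(1 + x) = 1)
M(O) = (-1 + 1/(13 + O))² (M(O) = (1/(13 + O) - 1)² = (-1 + 1/(13 + O))²)
1/(6672 + M(P(-7))) = 1/(6672 + (12 + 1)²/(13 + 1)²) = 1/(6672 + 13²/14²) = 1/(6672 + 169*(1/196)) = 1/(6672 + 169/196) = 1/(1307881/196) = 196/1307881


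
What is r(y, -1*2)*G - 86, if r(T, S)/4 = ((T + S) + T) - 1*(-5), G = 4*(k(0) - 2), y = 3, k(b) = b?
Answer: -374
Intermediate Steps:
G = -8 (G = 4*(0 - 2) = 4*(-2) = -8)
r(T, S) = 20 + 4*S + 8*T (r(T, S) = 4*(((T + S) + T) - 1*(-5)) = 4*(((S + T) + T) + 5) = 4*((S + 2*T) + 5) = 4*(5 + S + 2*T) = 20 + 4*S + 8*T)
r(y, -1*2)*G - 86 = (20 + 4*(-1*2) + 8*3)*(-8) - 86 = (20 + 4*(-2) + 24)*(-8) - 86 = (20 - 8 + 24)*(-8) - 86 = 36*(-8) - 86 = -288 - 86 = -374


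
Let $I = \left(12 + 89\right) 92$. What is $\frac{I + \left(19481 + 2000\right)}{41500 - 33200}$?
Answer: $\frac{30773}{8300} \approx 3.7076$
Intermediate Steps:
$I = 9292$ ($I = 101 \cdot 92 = 9292$)
$\frac{I + \left(19481 + 2000\right)}{41500 - 33200} = \frac{9292 + \left(19481 + 2000\right)}{41500 - 33200} = \frac{9292 + 21481}{8300} = 30773 \cdot \frac{1}{8300} = \frac{30773}{8300}$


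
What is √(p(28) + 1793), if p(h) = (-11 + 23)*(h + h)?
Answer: √2465 ≈ 49.649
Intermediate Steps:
p(h) = 24*h (p(h) = 12*(2*h) = 24*h)
√(p(28) + 1793) = √(24*28 + 1793) = √(672 + 1793) = √2465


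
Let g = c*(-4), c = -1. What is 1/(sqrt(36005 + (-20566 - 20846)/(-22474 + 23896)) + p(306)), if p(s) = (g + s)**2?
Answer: 22775700/2188736243717 - sqrt(2020729071)/2188736243717 ≈ 1.0385e-5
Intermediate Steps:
g = 4 (g = -1*(-4) = 4)
p(s) = (4 + s)**2
1/(sqrt(36005 + (-20566 - 20846)/(-22474 + 23896)) + p(306)) = 1/(sqrt(36005 + (-20566 - 20846)/(-22474 + 23896)) + (4 + 306)**2) = 1/(sqrt(36005 - 41412/1422) + 310**2) = 1/(sqrt(36005 - 41412*1/1422) + 96100) = 1/(sqrt(36005 - 6902/237) + 96100) = 1/(sqrt(8526283/237) + 96100) = 1/(sqrt(2020729071)/237 + 96100) = 1/(96100 + sqrt(2020729071)/237)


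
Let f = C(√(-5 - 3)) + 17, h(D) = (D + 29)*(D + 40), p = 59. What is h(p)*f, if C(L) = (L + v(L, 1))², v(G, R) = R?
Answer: 87120 + 34848*I*√2 ≈ 87120.0 + 49283.0*I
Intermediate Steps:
h(D) = (29 + D)*(40 + D)
C(L) = (1 + L)² (C(L) = (L + 1)² = (1 + L)²)
f = 17 + (1 + 2*I*√2)² (f = (1 + √(-5 - 3))² + 17 = (1 + √(-8))² + 17 = (1 + 2*I*√2)² + 17 = 17 + (1 + 2*I*√2)² ≈ 10.0 + 5.6569*I)
h(p)*f = (1160 + 59² + 69*59)*(10 + 4*I*√2) = (1160 + 3481 + 4071)*(10 + 4*I*√2) = 8712*(10 + 4*I*√2) = 87120 + 34848*I*√2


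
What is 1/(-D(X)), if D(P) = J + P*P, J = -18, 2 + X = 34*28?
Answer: -1/902482 ≈ -1.1081e-6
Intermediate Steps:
X = 950 (X = -2 + 34*28 = -2 + 952 = 950)
D(P) = -18 + P² (D(P) = -18 + P*P = -18 + P²)
1/(-D(X)) = 1/(-(-18 + 950²)) = 1/(-(-18 + 902500)) = 1/(-1*902482) = 1/(-902482) = -1/902482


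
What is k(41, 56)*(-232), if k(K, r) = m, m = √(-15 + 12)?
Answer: -232*I*√3 ≈ -401.84*I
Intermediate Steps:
m = I*√3 (m = √(-3) = I*√3 ≈ 1.732*I)
k(K, r) = I*√3
k(41, 56)*(-232) = (I*√3)*(-232) = -232*I*√3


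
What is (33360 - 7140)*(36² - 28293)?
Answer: -707861340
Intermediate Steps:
(33360 - 7140)*(36² - 28293) = 26220*(1296 - 28293) = 26220*(-26997) = -707861340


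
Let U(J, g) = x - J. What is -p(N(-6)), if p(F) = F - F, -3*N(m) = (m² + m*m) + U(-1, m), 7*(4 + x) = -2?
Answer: 0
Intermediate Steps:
x = -30/7 (x = -4 + (⅐)*(-2) = -4 - 2/7 = -30/7 ≈ -4.2857)
U(J, g) = -30/7 - J
N(m) = 23/21 - 2*m²/3 (N(m) = -((m² + m*m) + (-30/7 - 1*(-1)))/3 = -((m² + m²) + (-30/7 + 1))/3 = -(2*m² - 23/7)/3 = -(-23/7 + 2*m²)/3 = 23/21 - 2*m²/3)
p(F) = 0
-p(N(-6)) = -1*0 = 0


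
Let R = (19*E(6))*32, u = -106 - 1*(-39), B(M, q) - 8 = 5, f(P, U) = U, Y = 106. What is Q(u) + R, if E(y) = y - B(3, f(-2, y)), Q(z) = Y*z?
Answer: -11358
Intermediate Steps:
B(M, q) = 13 (B(M, q) = 8 + 5 = 13)
u = -67 (u = -106 + 39 = -67)
Q(z) = 106*z
E(y) = -13 + y (E(y) = y - 1*13 = y - 13 = -13 + y)
R = -4256 (R = (19*(-13 + 6))*32 = (19*(-7))*32 = -133*32 = -4256)
Q(u) + R = 106*(-67) - 4256 = -7102 - 4256 = -11358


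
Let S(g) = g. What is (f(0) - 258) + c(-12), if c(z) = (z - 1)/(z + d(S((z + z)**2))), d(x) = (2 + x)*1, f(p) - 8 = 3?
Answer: -139815/566 ≈ -247.02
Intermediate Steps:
f(p) = 11 (f(p) = 8 + 3 = 11)
d(x) = 2 + x
c(z) = (-1 + z)/(2 + z + 4*z**2) (c(z) = (z - 1)/(z + (2 + (z + z)**2)) = (-1 + z)/(z + (2 + (2*z)**2)) = (-1 + z)/(z + (2 + 4*z**2)) = (-1 + z)/(2 + z + 4*z**2))
(f(0) - 258) + c(-12) = (11 - 258) + (-1 - 12)/(2 - 12 + 4*(-12)**2) = -247 - 13/(2 - 12 + 4*144) = -247 - 13/(2 - 12 + 576) = -247 - 13/566 = -139815/566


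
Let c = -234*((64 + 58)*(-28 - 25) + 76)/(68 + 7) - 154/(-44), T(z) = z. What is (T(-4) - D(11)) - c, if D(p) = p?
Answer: -199553/10 ≈ -19955.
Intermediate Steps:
c = 199403/10 (c = -234/(75/(122*(-53) + 76)) - 154*(-1/44) = -234/(75/(-6466 + 76)) + 7/2 = -234/(75/(-6390)) + 7/2 = -234/(75*(-1/6390)) + 7/2 = -234/(-5/426) + 7/2 = -234*(-426/5) + 7/2 = 99684/5 + 7/2 = 199403/10 ≈ 19940.)
(T(-4) - D(11)) - c = (-4 - 1*11) - 1*199403/10 = (-4 - 11) - 199403/10 = -15 - 199403/10 = -199553/10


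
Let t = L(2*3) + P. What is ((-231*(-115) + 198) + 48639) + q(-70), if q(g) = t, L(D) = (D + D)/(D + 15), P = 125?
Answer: 528693/7 ≈ 75528.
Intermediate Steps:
L(D) = 2*D/(15 + D) (L(D) = (2*D)/(15 + D) = 2*D/(15 + D))
t = 879/7 (t = 2*(2*3)/(15 + 2*3) + 125 = 2*6/(15 + 6) + 125 = 2*6/21 + 125 = 2*6*(1/21) + 125 = 4/7 + 125 = 879/7 ≈ 125.57)
q(g) = 879/7
((-231*(-115) + 198) + 48639) + q(-70) = ((-231*(-115) + 198) + 48639) + 879/7 = ((26565 + 198) + 48639) + 879/7 = (26763 + 48639) + 879/7 = 75402 + 879/7 = 528693/7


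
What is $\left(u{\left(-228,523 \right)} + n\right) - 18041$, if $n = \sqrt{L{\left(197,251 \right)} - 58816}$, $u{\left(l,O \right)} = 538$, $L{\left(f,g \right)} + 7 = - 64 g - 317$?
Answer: $-17503 + 6 i \sqrt{2089} \approx -17503.0 + 274.23 i$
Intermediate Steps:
$L{\left(f,g \right)} = -324 - 64 g$ ($L{\left(f,g \right)} = -7 - \left(317 + 64 g\right) = -324 - 64 g$)
$n = 6 i \sqrt{2089}$ ($n = \sqrt{\left(-324 - 16064\right) - 58816} = \sqrt{-16388 - 58816} = \sqrt{-75204} = 6 i \sqrt{2089} \approx 274.23 i$)
$\left(u{\left(-228,523 \right)} + n\right) - 18041 = \left(538 + 6 i \sqrt{2089}\right) - 18041 = -17503 + 6 i \sqrt{2089}$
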